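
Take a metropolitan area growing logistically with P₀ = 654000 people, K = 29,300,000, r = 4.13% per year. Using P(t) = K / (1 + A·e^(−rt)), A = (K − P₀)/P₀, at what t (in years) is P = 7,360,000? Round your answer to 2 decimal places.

t ≈ 65.07 years

A = (29300000 − 654000)/654000 = 43.80122
7360000 = 29300000/(1 + 43.80122·e^(−0.0413t)) → 1 + 43.80122·e^(−0.0413t) = 3.98098
e^(−0.0413t) = 0.068057 → t = ln(14.69357)/0.0413 = 2.68741/0.0413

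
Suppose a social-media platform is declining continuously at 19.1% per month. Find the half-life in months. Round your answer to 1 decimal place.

half-life ≈ 3.6 months

half-life = ln(2) / |r| = 0.69315 / 0.191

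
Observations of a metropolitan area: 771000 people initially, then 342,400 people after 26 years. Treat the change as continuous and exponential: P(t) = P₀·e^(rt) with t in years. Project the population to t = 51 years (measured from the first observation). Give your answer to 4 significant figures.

r = ln(342400/771000) / 26 ≈ -0.03122 per year
P(51) = 771000 · e^(-0.03122·51) = 771000 · 0.20348 ≈ 156881.46

≈ 156,900 people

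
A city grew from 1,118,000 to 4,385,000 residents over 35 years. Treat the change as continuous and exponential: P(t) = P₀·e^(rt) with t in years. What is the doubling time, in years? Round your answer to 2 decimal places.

r = ln(4385000/1118000) / 35 = ln(3.92218) / 35 ≈ 0.039047 per year
doubling time = ln 2 / |r| = 0.69315 / 0.039047

doubling time ≈ 17.75 years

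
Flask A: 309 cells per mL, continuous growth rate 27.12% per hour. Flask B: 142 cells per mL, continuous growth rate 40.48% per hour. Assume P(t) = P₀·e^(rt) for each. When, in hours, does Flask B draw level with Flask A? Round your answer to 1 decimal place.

309·e^(0.2712t) = 142·e^(0.4048t)
309/142 = e^((0.4048 − 0.2712)t) → ln(2.17606) = 0.1336·t
t = 0.77751 / 0.1336

t ≈ 5.8 hours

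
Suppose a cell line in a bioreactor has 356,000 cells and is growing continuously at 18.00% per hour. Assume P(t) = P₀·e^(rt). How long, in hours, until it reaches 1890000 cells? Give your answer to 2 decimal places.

t ≈ 9.27 hours

1890000 = 356000 · e^(0.18·t)
t = ln(1890000/356000) / 0.18 = ln(5.30899) / 0.18 = 1.6694 / 0.18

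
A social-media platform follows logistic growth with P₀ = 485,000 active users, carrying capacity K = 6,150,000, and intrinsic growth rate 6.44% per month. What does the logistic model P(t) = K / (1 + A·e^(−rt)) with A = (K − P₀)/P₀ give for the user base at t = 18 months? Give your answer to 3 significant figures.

A = (6150000 − 485000)/485000 = 11.68041
P(18) = 6150000 / (1 + 11.68041·e^(−0.0644·18)) = 6150000 / (1 + 11.68041·0.313737)
= 6150000 / 4.66458 ≈ 1318447.14

≈ 1,320,000 active users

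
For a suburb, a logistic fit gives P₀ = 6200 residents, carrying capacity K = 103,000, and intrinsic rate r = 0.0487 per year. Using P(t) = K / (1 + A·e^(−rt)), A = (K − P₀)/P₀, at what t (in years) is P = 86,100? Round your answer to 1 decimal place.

t ≈ 89.9 years

A = (103000 − 6200)/6200 = 15.6129
86100 = 103000/(1 + 15.6129·e^(−0.0487t)) → 1 + 15.6129·e^(−0.0487t) = 1.19628
e^(−0.0487t) = 0.012572 → t = ln(79.54266)/0.0487 = 4.37629/0.0487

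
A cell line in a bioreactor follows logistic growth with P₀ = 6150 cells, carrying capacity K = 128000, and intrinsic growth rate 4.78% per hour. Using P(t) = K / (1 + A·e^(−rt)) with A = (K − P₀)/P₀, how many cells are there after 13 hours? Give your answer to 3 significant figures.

A = (128000 − 6150)/6150 = 19.81301
P(13) = 128000 / (1 + 19.81301·e^(−0.0478·13)) = 128000 / (1 + 19.81301·0.537192)
= 128000 / 11.64339 ≈ 10993.37

≈ 11,000 cells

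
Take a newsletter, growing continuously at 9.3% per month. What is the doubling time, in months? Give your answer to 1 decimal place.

doubling time = ln(2) / |r| = 0.69315 / 0.093

doubling time ≈ 7.5 months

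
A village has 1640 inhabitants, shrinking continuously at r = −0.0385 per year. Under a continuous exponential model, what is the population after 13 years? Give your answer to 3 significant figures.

≈ 994 inhabitants

P(13) = 1640 · e^(-0.0385·13) = 1640 · e^(-0.5005)
= 1640 · 0.60623 ≈ 994.21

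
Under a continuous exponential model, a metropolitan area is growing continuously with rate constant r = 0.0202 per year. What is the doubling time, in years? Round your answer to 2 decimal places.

doubling time = ln(2) / |r| = 0.69315 / 0.0202

doubling time ≈ 34.31 years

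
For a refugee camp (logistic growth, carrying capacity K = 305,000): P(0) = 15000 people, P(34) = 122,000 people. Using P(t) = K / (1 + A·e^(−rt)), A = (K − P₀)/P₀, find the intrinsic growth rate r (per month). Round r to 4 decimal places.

r ≈ 0.0752 per month

A = (305000 − 15000)/15000 = 19.33333
122000 = 305000/(1 + 19.33333·e^(−r·34)) → e^(−34r) = (2.5 − 1)/19.33333 = 0.077586
r = −ln(0.077586)/34 = 2.55637/34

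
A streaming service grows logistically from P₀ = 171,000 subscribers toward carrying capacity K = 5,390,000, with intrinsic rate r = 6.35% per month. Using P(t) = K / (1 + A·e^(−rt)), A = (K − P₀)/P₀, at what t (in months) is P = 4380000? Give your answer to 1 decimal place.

A = (5390000 − 171000)/171000 = 30.52047
4380000 = 5390000/(1 + 30.52047·e^(−0.0635t)) → 1 + 30.52047·e^(−0.0635t) = 1.23059
e^(−0.0635t) = 0.007555 → t = ln(132.35609)/0.0635 = 4.8855/0.0635

t ≈ 76.9 months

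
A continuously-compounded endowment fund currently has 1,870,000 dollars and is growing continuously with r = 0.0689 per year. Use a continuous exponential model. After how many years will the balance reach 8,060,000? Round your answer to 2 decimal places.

8060000 = 1870000 · e^(0.0689·t)
t = ln(8060000/1870000) / 0.0689 = ln(4.31016) / 0.0689 = 1.46098 / 0.0689

t ≈ 21.20 years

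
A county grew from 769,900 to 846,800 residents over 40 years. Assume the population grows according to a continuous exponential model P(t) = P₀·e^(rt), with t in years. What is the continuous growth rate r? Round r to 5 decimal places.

846800 = 769900 · e^(r·40)
e^(40r) = 846800/769900 = 1.09988
r = ln(1.09988) / 40 = 0.0952 / 40

r ≈ 0.00238 per year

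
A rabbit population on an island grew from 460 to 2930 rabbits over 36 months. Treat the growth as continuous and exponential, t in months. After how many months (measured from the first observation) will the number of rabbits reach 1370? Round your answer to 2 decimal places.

r = ln(2930/460) / 36 ≈ 0.051431 per month
t = ln(1370/460) / r = 1.09134 / 0.051431 ≈ 21.219

t ≈ 21.22 months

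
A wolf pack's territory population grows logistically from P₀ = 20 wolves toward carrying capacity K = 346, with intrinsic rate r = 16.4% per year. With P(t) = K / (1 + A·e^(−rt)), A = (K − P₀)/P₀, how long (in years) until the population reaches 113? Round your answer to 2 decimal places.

A = (346 − 20)/20 = 16.3
113 = 346/(1 + 16.3·e^(−0.164t)) → 1 + 16.3·e^(−0.164t) = 3.06195
e^(−0.164t) = 0.1265 → t = ln(7.90515)/0.164 = 2.06751/0.164

t ≈ 12.61 years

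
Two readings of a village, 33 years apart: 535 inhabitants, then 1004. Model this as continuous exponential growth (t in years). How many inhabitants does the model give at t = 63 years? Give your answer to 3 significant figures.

≈ 1,780 inhabitants

r = ln(1004/535) / 33 ≈ 0.019075 per year
P(63) = 535 · e^(0.019075·63) = 535 · 3.32588 ≈ 1779.35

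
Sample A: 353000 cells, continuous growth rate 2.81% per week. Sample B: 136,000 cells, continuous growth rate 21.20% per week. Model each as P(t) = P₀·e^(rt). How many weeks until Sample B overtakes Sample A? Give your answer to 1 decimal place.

t ≈ 5.2 weeks

353000·e^(0.0281t) = 136000·e^(0.212t)
353000/136000 = e^((0.212 − 0.0281)t) → ln(2.59559) = 0.1839·t
t = 0.95381 / 0.1839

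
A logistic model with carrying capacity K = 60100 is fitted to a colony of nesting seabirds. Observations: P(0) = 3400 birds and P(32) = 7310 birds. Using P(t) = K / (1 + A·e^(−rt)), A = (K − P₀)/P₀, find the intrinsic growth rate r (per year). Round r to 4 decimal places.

A = (60100 − 3400)/3400 = 16.67647
7310 = 60100/(1 + 16.67647·e^(−r·32)) → e^(−32r) = (8.22161 − 1)/16.67647 = 0.433042
r = −ln(0.433042)/32 = 0.83692/32

r ≈ 0.0262 per year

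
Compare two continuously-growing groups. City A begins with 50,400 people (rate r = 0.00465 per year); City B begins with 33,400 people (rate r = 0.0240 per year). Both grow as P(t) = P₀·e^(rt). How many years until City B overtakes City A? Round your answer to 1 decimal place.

t ≈ 21.3 years

50400·e^(0.00465t) = 33400·e^(0.024t)
50400/33400 = e^((0.024 − 0.00465)t) → ln(1.50898) = 0.01935·t
t = 0.41144 / 0.01935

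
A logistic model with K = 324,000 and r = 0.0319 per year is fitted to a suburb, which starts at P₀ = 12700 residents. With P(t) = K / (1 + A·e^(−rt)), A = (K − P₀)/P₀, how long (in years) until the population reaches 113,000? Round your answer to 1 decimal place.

t ≈ 80.7 years

A = (324000 − 12700)/12700 = 24.51181
113000 = 324000/(1 + 24.51181·e^(−0.0319t)) → 1 + 24.51181·e^(−0.0319t) = 2.86726
e^(−0.0319t) = 0.076178 → t = ln(13.12718)/0.0319 = 2.57468/0.0319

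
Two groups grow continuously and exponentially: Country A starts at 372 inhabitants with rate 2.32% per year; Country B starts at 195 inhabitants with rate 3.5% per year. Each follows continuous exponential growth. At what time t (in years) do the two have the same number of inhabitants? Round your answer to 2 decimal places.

t ≈ 54.74 years

372·e^(0.0232t) = 195·e^(0.035t)
372/195 = e^((0.035 − 0.0232)t) → ln(1.90769) = 0.0118·t
t = 0.64589 / 0.0118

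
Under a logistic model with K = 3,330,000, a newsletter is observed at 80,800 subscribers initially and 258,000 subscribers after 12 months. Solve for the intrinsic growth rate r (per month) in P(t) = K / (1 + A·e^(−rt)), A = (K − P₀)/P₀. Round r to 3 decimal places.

r ≈ 0.101 per month

A = (3330000 − 80800)/80800 = 40.21287
258000 = 3330000/(1 + 40.21287·e^(−r·12)) → e^(−12r) = (12.90698 − 1)/40.21287 = 0.296099
r = −ln(0.296099)/12 = 1.21706/12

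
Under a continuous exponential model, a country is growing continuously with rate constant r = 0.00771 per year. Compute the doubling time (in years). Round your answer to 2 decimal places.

doubling time ≈ 89.90 years

doubling time = ln(2) / |r| = 0.69315 / 0.00771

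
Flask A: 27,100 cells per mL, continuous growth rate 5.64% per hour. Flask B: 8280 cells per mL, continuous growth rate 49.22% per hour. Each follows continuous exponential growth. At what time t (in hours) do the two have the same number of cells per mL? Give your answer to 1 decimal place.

27100·e^(0.0564t) = 8280·e^(0.4922t)
27100/8280 = e^((0.4922 − 0.0564)t) → ln(3.27295) = 0.4358·t
t = 1.18569 / 0.4358

t ≈ 2.7 hours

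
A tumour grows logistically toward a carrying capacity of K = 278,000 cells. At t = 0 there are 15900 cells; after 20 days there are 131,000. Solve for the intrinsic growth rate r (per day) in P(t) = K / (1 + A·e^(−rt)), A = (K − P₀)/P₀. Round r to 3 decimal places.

r ≈ 0.134 per day

A = (278000 − 15900)/15900 = 16.48428
131000 = 278000/(1 + 16.48428·e^(−r·20)) → e^(−20r) = (2.12214 − 1)/16.48428 = 0.068073
r = −ln(0.068073)/20 = 2.68717/20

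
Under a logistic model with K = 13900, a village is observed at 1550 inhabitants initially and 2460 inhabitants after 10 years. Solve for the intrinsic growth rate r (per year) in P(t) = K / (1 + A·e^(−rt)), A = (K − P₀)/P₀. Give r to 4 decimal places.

r ≈ 0.0538 per year

A = (13900 − 1550)/1550 = 7.96774
2460 = 13900/(1 + 7.96774·e^(−r·10)) → e^(−10r) = (5.65041 − 1)/7.96774 = 0.583654
r = −ln(0.583654)/10 = 0.53845/10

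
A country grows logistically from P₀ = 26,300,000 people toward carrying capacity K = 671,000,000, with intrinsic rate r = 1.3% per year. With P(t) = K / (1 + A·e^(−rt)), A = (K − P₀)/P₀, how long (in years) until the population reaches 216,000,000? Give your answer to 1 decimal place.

t ≈ 188.8 years

A = (671000000 − 26300000)/26300000 = 24.51331
216000000 = 671000000/(1 + 24.51331·e^(−0.013t)) → 1 + 24.51331·e^(−0.013t) = 3.10648
e^(−0.013t) = 0.085932 → t = ln(11.63709)/0.013 = 2.4542/0.013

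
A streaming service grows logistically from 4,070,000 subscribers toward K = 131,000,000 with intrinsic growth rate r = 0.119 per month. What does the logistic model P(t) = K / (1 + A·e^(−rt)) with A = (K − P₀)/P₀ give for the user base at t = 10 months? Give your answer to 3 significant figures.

≈ 12,500,000 subscribers

A = (131000000 − 4070000)/4070000 = 31.18673
P(10) = 131000000 / (1 + 31.18673·e^(−0.119·10)) = 131000000 / (1 + 31.18673·0.304221)
= 131000000 / 10.48767 ≈ 12490861.78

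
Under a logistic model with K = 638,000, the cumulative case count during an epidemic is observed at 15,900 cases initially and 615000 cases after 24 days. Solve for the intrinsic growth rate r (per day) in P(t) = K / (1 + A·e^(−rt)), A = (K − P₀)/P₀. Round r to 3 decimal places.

A = (638000 − 15900)/15900 = 39.12579
615000 = 638000/(1 + 39.12579·e^(−r·24)) → e^(−24r) = (1.0374 − 1)/39.12579 = 0.000956
r = −ln(0.000956)/24 = 6.95291/24

r ≈ 0.290 per day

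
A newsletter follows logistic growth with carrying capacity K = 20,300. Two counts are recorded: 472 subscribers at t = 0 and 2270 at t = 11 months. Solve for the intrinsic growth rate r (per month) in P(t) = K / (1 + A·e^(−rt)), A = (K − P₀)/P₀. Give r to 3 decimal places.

A = (20300 − 472)/472 = 42.00847
2270 = 20300/(1 + 42.00847·e^(−r·11)) → e^(−11r) = (8.94273 − 1)/42.00847 = 0.189074
r = −ln(0.189074)/11 = 1.66561/11

r ≈ 0.151 per month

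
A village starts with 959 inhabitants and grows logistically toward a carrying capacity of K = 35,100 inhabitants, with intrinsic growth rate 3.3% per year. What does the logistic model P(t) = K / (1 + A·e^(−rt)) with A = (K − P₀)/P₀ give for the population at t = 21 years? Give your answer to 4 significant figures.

A = (35100 − 959)/959 = 35.60063
P(21) = 35100 / (1 + 35.60063·e^(−0.033·21)) = 35100 / (1 + 35.60063·0.500074)
= 35100 / 18.80293 ≈ 1866.73

≈ 1,867 inhabitants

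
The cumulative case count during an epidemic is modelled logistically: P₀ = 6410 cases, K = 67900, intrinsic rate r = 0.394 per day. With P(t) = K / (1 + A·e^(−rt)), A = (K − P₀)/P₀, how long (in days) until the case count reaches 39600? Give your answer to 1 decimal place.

A = (67900 − 6410)/6410 = 9.59282
39600 = 67900/(1 + 9.59282·e^(−0.394t)) → 1 + 9.59282·e^(−0.394t) = 1.71465
e^(−0.394t) = 0.074498 → t = ln(13.42317)/0.394 = 2.59698/0.394

t ≈ 6.6 days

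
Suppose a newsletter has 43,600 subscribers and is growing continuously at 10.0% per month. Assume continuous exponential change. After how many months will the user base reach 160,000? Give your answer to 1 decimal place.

t ≈ 13.0 months

160000 = 43600 · e^(0.1·t)
t = ln(160000/43600) / 0.1 = ln(3.66972) / 0.1 = 1.30012 / 0.1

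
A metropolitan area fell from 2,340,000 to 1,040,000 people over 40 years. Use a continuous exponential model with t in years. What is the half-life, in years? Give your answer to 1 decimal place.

half-life ≈ 34.2 years

r = ln(1040000/2340000) / 40 = ln(0.44444) / 40 ≈ -0.020273 per year
half-life = ln 2 / |r| = 0.69315 / 0.020273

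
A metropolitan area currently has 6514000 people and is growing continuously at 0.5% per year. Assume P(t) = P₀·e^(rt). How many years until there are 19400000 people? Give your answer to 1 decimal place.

t ≈ 218.3 years

19400000 = 6514000 · e^(0.005·t)
t = ln(19400000/6514000) / 0.005 = ln(2.9782) / 0.005 = 1.09132 / 0.005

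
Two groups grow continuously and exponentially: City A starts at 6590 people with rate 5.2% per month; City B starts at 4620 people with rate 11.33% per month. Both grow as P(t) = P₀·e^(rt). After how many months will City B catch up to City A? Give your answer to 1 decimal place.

6590·e^(0.052t) = 4620·e^(0.1133t)
6590/4620 = e^((0.1133 − 0.052)t) → ln(1.42641) = 0.0613·t
t = 0.35516 / 0.0613

t ≈ 5.8 months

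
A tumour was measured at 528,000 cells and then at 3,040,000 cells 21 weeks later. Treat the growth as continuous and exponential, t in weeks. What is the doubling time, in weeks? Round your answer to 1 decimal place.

doubling time ≈ 8.3 weeks

r = ln(3040000/528000) / 21 = ln(5.75758) / 21 ≈ 0.083358 per week
doubling time = ln 2 / |r| = 0.69315 / 0.083358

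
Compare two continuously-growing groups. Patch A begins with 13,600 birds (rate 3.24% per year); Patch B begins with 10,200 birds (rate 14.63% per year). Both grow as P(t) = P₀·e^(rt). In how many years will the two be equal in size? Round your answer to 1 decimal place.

t ≈ 2.5 years

13600·e^(0.0324t) = 10200·e^(0.1463t)
13600/10200 = e^((0.1463 − 0.0324)t) → ln(1.33333) = 0.1139·t
t = 0.28768 / 0.1139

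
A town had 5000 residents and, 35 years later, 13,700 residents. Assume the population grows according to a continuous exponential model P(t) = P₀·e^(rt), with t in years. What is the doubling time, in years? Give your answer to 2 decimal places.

doubling time ≈ 24.07 years

r = ln(13700/5000) / 35 = ln(2.74) / 35 ≈ 0.028799 per year
doubling time = ln 2 / |r| = 0.69315 / 0.028799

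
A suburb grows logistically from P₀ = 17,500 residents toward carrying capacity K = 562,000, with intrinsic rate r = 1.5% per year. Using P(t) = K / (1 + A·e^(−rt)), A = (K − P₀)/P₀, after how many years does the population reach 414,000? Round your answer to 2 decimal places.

A = (562000 − 17500)/17500 = 31.11429
414000 = 562000/(1 + 31.11429·e^(−0.015t)) → 1 + 31.11429·e^(−0.015t) = 1.35749
e^(−0.015t) = 0.01149 → t = ln(87.03591)/0.015 = 4.46632/0.015

t ≈ 297.75 years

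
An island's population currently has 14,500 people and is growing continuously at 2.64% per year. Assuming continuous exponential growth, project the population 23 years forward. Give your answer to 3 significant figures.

≈ 26,600 people

P(23) = 14500 · e^(0.0264·23) = 14500 · e^(0.6072)
= 14500 · 1.83529 ≈ 26611.64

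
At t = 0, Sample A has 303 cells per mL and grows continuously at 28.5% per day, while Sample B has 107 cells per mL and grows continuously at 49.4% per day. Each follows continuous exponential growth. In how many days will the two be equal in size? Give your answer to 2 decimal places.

303·e^(0.285t) = 107·e^(0.494t)
303/107 = e^((0.494 − 0.285)t) → ln(2.83178) = 0.209·t
t = 1.0409 / 0.209

t ≈ 4.98 days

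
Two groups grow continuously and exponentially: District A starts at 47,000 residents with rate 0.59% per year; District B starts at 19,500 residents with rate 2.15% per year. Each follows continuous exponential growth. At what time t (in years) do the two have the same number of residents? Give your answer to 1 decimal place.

t ≈ 56.4 years

47000·e^(0.0059t) = 19500·e^(0.0215t)
47000/19500 = e^((0.0215 − 0.0059)t) → ln(2.41026) = 0.0156·t
t = 0.87973 / 0.0156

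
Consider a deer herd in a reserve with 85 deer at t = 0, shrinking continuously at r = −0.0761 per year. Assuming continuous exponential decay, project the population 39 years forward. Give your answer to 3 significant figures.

P(39) = 85 · e^(-0.0761·39) = 85 · e^(-2.9679)
= 85 · 0.05141 ≈ 4.37

≈ 4.37 deer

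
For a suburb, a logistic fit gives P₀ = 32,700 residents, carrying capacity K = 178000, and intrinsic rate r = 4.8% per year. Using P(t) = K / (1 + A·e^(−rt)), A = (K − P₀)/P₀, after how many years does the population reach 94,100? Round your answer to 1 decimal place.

A = (178000 − 32700)/32700 = 4.44343
94100 = 178000/(1 + 4.44343·e^(−0.048t)) → 1 + 4.44343·e^(−0.048t) = 1.8916
e^(−0.048t) = 0.200657 → t = ln(4.98363)/0.048 = 1.60616/0.048

t ≈ 33.5 years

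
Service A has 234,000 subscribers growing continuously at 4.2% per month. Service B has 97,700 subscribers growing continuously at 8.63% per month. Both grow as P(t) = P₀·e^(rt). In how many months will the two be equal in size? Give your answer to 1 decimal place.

t ≈ 19.7 months

234000·e^(0.042t) = 97700·e^(0.0863t)
234000/97700 = e^((0.0863 − 0.042)t) → ln(2.39509) = 0.0443·t
t = 0.87342 / 0.0443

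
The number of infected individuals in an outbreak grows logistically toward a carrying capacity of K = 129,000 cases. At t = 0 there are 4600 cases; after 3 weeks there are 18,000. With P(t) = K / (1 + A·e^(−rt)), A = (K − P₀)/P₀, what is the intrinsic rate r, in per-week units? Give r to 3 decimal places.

r ≈ 0.493 per week

A = (129000 − 4600)/4600 = 27.04348
18000 = 129000/(1 + 27.04348·e^(−r·3)) → e^(−3r) = (7.16667 − 1)/27.04348 = 0.228028
r = −ln(0.228028)/3 = 1.47829/3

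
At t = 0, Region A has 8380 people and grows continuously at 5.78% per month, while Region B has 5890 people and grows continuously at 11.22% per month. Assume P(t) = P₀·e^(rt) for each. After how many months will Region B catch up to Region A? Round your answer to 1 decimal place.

t ≈ 6.5 months

8380·e^(0.0578t) = 5890·e^(0.1122t)
8380/5890 = e^((0.1122 − 0.0578)t) → ln(1.42275) = 0.0544·t
t = 0.35259 / 0.0544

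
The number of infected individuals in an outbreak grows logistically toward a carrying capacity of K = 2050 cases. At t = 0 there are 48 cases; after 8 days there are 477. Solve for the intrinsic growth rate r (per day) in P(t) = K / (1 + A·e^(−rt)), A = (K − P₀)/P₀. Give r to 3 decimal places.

A = (2050 − 48)/48 = 41.70833
477 = 2050/(1 + 41.70833·e^(−r·8)) → e^(−8r) = (4.29769 − 1)/41.70833 = 0.079066
r = −ln(0.079066)/8 = 2.53748/8

r ≈ 0.317 per day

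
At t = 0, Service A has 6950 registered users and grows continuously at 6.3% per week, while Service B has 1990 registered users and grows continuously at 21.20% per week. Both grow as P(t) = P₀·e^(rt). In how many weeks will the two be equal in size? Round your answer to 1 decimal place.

t ≈ 8.4 weeks

6950·e^(0.063t) = 1990·e^(0.212t)
6950/1990 = e^((0.212 − 0.063)t) → ln(3.49246) = 0.149·t
t = 1.25061 / 0.149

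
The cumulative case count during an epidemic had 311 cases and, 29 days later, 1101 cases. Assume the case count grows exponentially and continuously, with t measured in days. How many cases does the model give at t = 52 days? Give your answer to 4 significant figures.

r = ln(1101/311) / 29 ≈ 0.043592 per day
P(52) = 311 · e^(0.043592·52) = 311 · 9.64855 ≈ 3000.7

≈ 3,001 cases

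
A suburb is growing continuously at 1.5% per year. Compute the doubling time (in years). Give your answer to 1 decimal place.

doubling time ≈ 46.2 years

doubling time = ln(2) / |r| = 0.69315 / 0.015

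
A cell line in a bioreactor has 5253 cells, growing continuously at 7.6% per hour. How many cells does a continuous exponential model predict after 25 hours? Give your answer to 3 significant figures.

≈ 35,100 cells

P(25) = 5253 · e^(0.076·25) = 5253 · e^(1.9)
= 5253 · 6.68589 ≈ 35121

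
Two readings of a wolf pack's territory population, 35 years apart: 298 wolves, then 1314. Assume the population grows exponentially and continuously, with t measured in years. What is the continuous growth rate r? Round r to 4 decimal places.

1314 = 298 · e^(r·35)
e^(35r) = 1314/298 = 4.4094
r = ln(4.4094) / 35 = 1.48374 / 35

r ≈ 0.0424 per year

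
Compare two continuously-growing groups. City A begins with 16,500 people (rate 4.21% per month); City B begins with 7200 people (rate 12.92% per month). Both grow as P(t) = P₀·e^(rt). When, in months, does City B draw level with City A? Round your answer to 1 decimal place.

16500·e^(0.0421t) = 7200·e^(0.1292t)
16500/7200 = e^((0.1292 − 0.0421)t) → ln(2.29167) = 0.0871·t
t = 0.82928 / 0.0871

t ≈ 9.5 months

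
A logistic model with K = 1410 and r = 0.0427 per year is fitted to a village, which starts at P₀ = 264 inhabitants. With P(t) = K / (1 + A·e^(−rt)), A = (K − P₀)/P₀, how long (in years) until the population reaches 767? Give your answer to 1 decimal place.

t ≈ 38.5 years

A = (1410 − 264)/264 = 4.34091
767 = 1410/(1 + 4.34091·e^(−0.0427t)) → 1 + 4.34091·e^(−0.0427t) = 1.83833
e^(−0.0427t) = 0.193123 → t = ln(5.17804)/0.0427 = 1.64443/0.0427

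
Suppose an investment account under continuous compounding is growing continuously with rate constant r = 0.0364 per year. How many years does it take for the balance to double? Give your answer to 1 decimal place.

doubling time = ln(2) / |r| = 0.69315 / 0.0364

doubling time ≈ 19.0 years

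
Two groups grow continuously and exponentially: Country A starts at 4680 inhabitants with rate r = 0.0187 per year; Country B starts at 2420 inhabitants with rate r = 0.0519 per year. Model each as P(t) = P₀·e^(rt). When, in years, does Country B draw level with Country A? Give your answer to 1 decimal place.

4680·e^(0.0187t) = 2420·e^(0.0519t)
4680/2420 = e^((0.0519 − 0.0187)t) → ln(1.93388) = 0.0332·t
t = 0.65953 / 0.0332

t ≈ 19.9 years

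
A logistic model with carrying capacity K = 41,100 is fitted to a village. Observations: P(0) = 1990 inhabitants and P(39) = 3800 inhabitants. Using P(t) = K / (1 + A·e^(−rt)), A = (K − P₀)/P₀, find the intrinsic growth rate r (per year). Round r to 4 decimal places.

A = (41100 − 1990)/1990 = 19.65327
3800 = 41100/(1 + 19.65327·e^(−r·39)) → e^(−39r) = (10.81579 − 1)/19.65327 = 0.499448
r = −ln(0.499448)/39 = 0.69425/39

r ≈ 0.0178 per year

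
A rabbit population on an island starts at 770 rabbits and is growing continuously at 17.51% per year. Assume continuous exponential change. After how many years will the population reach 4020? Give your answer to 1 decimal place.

t ≈ 9.4 years

4020 = 770 · e^(0.1751·t)
t = ln(4020/770) / 0.1751 = ln(5.22078) / 0.1751 = 1.65265 / 0.1751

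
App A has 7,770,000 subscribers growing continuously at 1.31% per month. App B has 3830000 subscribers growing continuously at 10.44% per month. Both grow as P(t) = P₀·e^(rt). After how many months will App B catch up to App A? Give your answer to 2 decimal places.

t ≈ 7.75 months

7770000·e^(0.0131t) = 3830000·e^(0.1044t)
7770000/3830000 = e^((0.1044 − 0.0131)t) → ln(2.02872) = 0.0913·t
t = 0.70741 / 0.0913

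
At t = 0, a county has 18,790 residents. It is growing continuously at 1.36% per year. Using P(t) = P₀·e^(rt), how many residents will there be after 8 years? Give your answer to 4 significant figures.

≈ 20,950 residents

P(8) = 18790 · e^(0.0136·8) = 18790 · e^(0.1088)
= 18790 · 1.11494 ≈ 20949.71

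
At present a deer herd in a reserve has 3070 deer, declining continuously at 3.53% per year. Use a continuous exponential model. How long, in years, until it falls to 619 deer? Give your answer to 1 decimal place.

619 = 3070 · e^(-0.0353·t)
t = ln(619/3070) / -0.0353 = ln(0.20163) / -0.0353 = -1.60133 / -0.0353

t ≈ 45.4 years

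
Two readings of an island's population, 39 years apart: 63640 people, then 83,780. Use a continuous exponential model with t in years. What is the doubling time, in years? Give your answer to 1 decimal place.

doubling time ≈ 98.3 years

r = ln(83780/63640) / 39 = ln(1.31647) / 39 ≈ 0.00705 per year
doubling time = ln 2 / |r| = 0.69315 / 0.00705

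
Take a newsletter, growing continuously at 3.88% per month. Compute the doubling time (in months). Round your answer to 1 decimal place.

doubling time ≈ 17.9 months

doubling time = ln(2) / |r| = 0.69315 / 0.0388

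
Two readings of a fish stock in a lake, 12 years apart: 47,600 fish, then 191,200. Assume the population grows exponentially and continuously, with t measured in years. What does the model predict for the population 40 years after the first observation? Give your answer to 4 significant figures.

r = ln(191200/47600) / 12 ≈ 0.115874 per year
P(40) = 47600 · e^(0.115874·40) = 47600 · 103.02354 ≈ 4903920.3

≈ 4,904,000 fish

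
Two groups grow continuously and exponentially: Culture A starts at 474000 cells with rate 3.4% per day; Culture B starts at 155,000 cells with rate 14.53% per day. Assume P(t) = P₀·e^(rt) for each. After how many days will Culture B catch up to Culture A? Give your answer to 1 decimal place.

t ≈ 10.0 days

474000·e^(0.034t) = 155000·e^(0.1453t)
474000/155000 = e^((0.1453 − 0.034)t) → ln(3.05806) = 0.1113·t
t = 1.11778 / 0.1113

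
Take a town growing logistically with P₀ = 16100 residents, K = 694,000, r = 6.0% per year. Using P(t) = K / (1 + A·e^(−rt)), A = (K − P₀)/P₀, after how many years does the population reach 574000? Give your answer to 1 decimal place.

A = (694000 − 16100)/16100 = 42.10559
574000 = 694000/(1 + 42.10559·e^(−0.06t)) → 1 + 42.10559·e^(−0.06t) = 1.20906
e^(−0.06t) = 0.004965 → t = ln(201.40507)/0.06 = 5.30532/0.06

t ≈ 88.4 years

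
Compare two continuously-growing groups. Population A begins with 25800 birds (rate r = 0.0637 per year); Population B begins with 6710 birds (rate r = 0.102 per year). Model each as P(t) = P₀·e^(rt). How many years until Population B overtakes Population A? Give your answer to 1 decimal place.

25800·e^(0.0637t) = 6710·e^(0.102t)
25800/6710 = e^((0.102 − 0.0637)t) → ln(3.84501) = 0.0383·t
t = 1.34678 / 0.0383

t ≈ 35.2 years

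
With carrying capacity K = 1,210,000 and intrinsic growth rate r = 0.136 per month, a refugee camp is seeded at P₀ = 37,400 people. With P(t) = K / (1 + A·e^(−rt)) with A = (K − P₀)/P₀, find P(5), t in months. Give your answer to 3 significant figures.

A = (1210000 − 37400)/37400 = 31.35294
P(5) = 1210000 / (1 + 31.35294·e^(−0.136·5)) = 1210000 / (1 + 31.35294·0.506617)
= 1210000 / 16.88393 ≈ 71665.77

≈ 71,700 people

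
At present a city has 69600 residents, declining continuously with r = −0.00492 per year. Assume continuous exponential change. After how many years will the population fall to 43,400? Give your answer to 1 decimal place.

43400 = 69600 · e^(-0.00492·t)
t = ln(43400/69600) / -0.00492 = ln(0.62356) / -0.00492 = -0.47231 / -0.00492

t ≈ 96.0 years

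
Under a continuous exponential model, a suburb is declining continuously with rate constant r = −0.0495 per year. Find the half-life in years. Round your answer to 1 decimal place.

half-life ≈ 14.0 years

half-life = ln(2) / |r| = 0.69315 / 0.0495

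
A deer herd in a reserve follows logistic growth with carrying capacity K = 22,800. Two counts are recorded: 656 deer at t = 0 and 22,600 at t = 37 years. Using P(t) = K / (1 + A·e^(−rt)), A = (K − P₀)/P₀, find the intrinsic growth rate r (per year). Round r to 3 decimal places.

r ≈ 0.223 per year

A = (22800 − 656)/656 = 33.7561
22600 = 22800/(1 + 33.7561·e^(−r·37)) → e^(−37r) = (1.00885 − 1)/33.7561 = 0.000262
r = −ln(0.000262)/37 = 8.24655/37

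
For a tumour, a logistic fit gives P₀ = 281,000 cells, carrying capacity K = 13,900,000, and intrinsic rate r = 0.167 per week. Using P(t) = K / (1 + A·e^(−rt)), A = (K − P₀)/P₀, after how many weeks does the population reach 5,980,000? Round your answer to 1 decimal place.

t ≈ 21.6 weeks

A = (13900000 − 281000)/281000 = 48.46619
5980000 = 13900000/(1 + 48.46619·e^(−0.167t)) → 1 + 48.46619·e^(−0.167t) = 2.32441
e^(−0.167t) = 0.027327 → t = ln(36.59442)/0.167 = 3.5999/0.167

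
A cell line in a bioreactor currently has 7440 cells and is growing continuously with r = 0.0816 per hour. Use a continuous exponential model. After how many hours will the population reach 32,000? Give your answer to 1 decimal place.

t ≈ 17.9 hours

32000 = 7440 · e^(0.0816·t)
t = ln(32000/7440) / 0.0816 = ln(4.30108) / 0.0816 = 1.45887 / 0.0816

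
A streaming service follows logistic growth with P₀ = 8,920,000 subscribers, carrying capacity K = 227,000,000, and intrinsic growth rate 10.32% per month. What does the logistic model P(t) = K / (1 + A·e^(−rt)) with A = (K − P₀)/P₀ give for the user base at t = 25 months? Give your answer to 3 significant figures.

A = (227000000 − 8920000)/8920000 = 24.44843
P(25) = 227000000 / (1 + 24.44843·e^(−0.1032·25)) = 227000000 / (1 + 24.44843·0.075774)
= 227000000 / 2.85256 ≈ 79577768.9

≈ 79,600,000 subscribers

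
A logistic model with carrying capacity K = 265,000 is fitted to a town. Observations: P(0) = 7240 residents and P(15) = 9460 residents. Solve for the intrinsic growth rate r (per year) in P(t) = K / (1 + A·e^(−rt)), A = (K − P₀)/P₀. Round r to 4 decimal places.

r ≈ 0.0184 per year

A = (265000 − 7240)/7240 = 35.60221
9460 = 265000/(1 + 35.60221·e^(−r·15)) → e^(−15r) = (28.01268 − 1)/35.60221 = 0.758736
r = −ln(0.758736)/15 = 0.2761/15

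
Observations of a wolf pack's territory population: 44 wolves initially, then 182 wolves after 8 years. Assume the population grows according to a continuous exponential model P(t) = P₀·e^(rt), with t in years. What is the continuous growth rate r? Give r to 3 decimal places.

r ≈ 0.177 per year

182 = 44 · e^(r·8)
e^(8r) = 182/44 = 4.13636
r = ln(4.13636) / 8 = 1.41982 / 8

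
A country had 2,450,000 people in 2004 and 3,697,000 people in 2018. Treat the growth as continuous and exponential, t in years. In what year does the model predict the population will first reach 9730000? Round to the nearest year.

r = ln(3697000/2450000) / 14 = 0.41143/14 ≈ 0.029388 per year
t = ln(9730000/2450000) / r = 1.37913/0.029388 ≈ 46.93 years after 2004

year 2051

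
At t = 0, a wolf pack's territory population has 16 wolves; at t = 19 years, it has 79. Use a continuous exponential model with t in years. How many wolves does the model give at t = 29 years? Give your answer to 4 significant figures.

≈ 183.1 wolves

r = ln(79/16) / 19 ≈ 0.084045 per year
P(29) = 16 · e^(0.084045·29) = 16 · 11.44223 ≈ 183.08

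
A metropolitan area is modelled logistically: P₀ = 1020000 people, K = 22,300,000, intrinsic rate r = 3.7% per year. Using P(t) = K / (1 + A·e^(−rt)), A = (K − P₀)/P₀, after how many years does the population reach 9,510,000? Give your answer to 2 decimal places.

t ≈ 74.10 years

A = (22300000 − 1020000)/1020000 = 20.86275
9510000 = 22300000/(1 + 20.86275·e^(−0.037t)) → 1 + 20.86275·e^(−0.037t) = 2.3449
e^(−0.037t) = 0.064464 → t = ln(15.51249)/0.037 = 2.74165/0.037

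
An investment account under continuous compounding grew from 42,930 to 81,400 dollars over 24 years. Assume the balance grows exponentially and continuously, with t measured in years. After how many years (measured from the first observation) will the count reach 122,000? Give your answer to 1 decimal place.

t ≈ 39.2 years

r = ln(81400/42930) / 24 ≈ 0.026659 per year
t = ln(122000/42930) / r = 1.04445 / 0.026659 ≈ 39.179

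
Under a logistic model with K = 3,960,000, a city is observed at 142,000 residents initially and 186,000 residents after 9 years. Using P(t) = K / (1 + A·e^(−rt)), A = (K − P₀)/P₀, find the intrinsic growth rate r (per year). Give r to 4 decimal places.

r ≈ 0.0313 per year

A = (3960000 − 142000)/142000 = 26.88732
186000 = 3960000/(1 + 26.88732·e^(−r·9)) → e^(−9r) = (21.29032 − 1)/26.88732 = 0.754643
r = −ln(0.754643)/9 = 0.28151/9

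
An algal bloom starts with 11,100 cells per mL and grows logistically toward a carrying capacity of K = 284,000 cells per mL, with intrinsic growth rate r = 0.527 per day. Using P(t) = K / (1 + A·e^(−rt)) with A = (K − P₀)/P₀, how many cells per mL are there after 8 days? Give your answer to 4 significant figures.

≈ 208,400 cells per mL

A = (284000 − 11100)/11100 = 24.58559
P(8) = 284000 / (1 + 24.58559·e^(−0.527·8)) = 284000 / (1 + 24.58559·0.014758)
= 284000 / 1.36282 ≈ 208390.94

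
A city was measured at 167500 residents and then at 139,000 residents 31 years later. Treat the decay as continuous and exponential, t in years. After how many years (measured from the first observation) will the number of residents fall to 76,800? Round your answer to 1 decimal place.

r = ln(139000/167500) / 31 ≈ -0.006016 per year
t = ln(76800/167500) / r = -0.77978 / -0.006016 ≈ 129.608

t ≈ 129.6 years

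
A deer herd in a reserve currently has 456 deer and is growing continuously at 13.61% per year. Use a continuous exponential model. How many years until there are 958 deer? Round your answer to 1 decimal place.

t ≈ 5.5 years

958 = 456 · e^(0.1361·t)
t = ln(958/456) / 0.1361 = ln(2.10088) / 0.1361 = 0.74235 / 0.1361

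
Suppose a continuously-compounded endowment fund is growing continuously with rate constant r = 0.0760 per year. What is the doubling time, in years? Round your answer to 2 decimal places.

doubling time ≈ 9.12 years

doubling time = ln(2) / |r| = 0.69315 / 0.076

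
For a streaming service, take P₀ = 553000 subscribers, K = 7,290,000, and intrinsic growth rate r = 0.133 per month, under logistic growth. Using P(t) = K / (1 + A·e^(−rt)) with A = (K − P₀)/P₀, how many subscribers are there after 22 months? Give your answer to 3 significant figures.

A = (7290000 − 553000)/553000 = 12.18264
P(22) = 7290000 / (1 + 12.18264·e^(−0.133·22)) = 7290000 / (1 + 12.18264·0.053611)
= 7290000 / 1.65312 ≈ 4409832.06

≈ 4,410,000 subscribers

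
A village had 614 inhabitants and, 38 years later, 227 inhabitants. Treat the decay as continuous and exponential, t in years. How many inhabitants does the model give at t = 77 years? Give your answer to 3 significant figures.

r = ln(227/614) / 38 ≈ -0.026185 per year
P(77) = 614 · e^(-0.026185·77) = 614 · 0.13315 ≈ 81.75

≈ 81.8 inhabitants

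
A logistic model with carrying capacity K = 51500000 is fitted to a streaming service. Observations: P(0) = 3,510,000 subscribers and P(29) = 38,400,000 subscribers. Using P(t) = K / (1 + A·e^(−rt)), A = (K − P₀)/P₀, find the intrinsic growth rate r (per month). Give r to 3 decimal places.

A = (51500000 − 3510000)/3510000 = 13.67236
38400000 = 51500000/(1 + 13.67236·e^(−r·29)) → e^(−29r) = (1.34115 − 1)/13.67236 = 0.024951
r = −ln(0.024951)/29 = 3.69082/29

r ≈ 0.127 per month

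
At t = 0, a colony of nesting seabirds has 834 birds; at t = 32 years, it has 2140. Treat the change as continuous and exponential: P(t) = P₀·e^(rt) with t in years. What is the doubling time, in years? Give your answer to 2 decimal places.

r = ln(2140/834) / 32 = ln(2.56595) / 32 ≈ 0.029448 per year
doubling time = ln 2 / |r| = 0.69315 / 0.029448

doubling time ≈ 23.54 years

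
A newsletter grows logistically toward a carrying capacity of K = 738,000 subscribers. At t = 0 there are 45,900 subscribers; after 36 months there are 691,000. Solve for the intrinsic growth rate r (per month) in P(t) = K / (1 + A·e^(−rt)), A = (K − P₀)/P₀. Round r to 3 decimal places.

r ≈ 0.150 per month

A = (738000 − 45900)/45900 = 15.07843
691000 = 738000/(1 + 15.07843·e^(−r·36)) → e^(−36r) = (1.06802 − 1)/15.07843 = 0.004511
r = −ln(0.004511)/36 = 5.40126/36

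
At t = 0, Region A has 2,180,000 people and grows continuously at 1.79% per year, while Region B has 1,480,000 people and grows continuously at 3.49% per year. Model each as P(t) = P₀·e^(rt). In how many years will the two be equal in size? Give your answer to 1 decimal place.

t ≈ 22.8 years

2180000·e^(0.0179t) = 1480000·e^(0.0349t)
2180000/1480000 = e^((0.0349 − 0.0179)t) → ln(1.47297) = 0.017·t
t = 0.38728 / 0.017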